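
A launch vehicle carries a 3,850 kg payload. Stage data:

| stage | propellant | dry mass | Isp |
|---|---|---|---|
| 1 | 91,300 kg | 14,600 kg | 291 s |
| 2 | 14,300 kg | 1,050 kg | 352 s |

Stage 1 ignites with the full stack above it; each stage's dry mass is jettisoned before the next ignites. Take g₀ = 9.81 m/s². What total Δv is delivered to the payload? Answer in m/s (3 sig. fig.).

Δv ≈ 8450 m/s

Ignition mass of stage 1 = 91,300+14,600 + 14,300+1,050 + 3,850 = 125,100 kg.
Stage 1: m₀ = 125,100 kg, m_f = 125,100 − 91,300 = 33,800 kg; Δv = 291×9.81×ln(3.701) = 2854.7×1.3087 ≈ 3736 m/s.
Stage 2: m₀ = 19,200 kg, m_f = 19,200 − 14,300 = 4,900 kg; Δv = 352×9.81×ln(3.918) = 3453.1×1.3657 ≈ 4716 m/s.
Total Δv = 3736 + 4716 = 8452 m/s.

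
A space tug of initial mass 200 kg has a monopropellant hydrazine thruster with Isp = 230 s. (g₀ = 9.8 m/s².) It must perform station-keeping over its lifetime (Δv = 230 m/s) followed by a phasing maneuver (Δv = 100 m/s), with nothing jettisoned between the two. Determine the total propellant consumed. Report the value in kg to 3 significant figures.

v_e = Isp · g₀ = 230 × 9.8 = 2254.0 m/s.
After the first burn: m = 200 × exp(−230/2254.0) = 200 × 0.90299 = 180.598 kg.
After the second burn: m = 180.598 × exp(−100/2254.0) = 180.598 × 0.95660 = 172.76 kg.
Total propellant = m₀ − m_final = 200 − 172.76 = 27.24 kg.

total propellant consumed ≈ 27.2 kg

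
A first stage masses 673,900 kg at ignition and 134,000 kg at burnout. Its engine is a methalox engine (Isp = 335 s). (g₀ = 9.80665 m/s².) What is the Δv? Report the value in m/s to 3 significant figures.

Δv ≈ 5310 m/s

v_e = Isp · g₀ = 335 × 9.80665 = 3285.2 m/s.
Δv = v_e · ln(m₀/m_f) = 3285.2 × ln(5.029) = 3285.2 × 1.6152 ≈ 5306.4 m/s.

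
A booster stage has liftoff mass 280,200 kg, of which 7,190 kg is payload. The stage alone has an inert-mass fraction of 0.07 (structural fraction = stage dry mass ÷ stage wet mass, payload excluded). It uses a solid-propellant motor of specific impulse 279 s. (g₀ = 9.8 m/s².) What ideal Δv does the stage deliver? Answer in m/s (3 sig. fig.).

Stage wet mass = m₀ − payload = 280,200 − 7,190 = 273,010 kg.
Stage dry mass = ε × stage wet mass = 0.07 × 273,010 = 19,110.7 kg.
Burnout mass m_f = stage dry + payload = 19,110.7 + 7,190 = 26,300.7 kg.
v_e = Isp · g₀ = 279 × 9.8 = 2734.2 m/s.
By the Tsiolkovsky rocket equation, Δv = v_e · ln(280,200/26,300.7) = 2734.2 × ln(10.65) = 2734.2 × 2.3659 ≈ 6469 m/s.

Δv ≈ 6470 m/s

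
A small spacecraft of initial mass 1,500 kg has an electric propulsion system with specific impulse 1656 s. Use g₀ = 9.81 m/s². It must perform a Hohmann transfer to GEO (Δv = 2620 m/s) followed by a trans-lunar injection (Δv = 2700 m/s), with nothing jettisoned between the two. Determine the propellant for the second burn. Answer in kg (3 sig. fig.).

propellant for the second burn ≈ 195 kg

v_e = Isp · g₀ = 1656 × 9.81 = 16245.4 m/s.
After the first burn: m = 1500 × exp(−2620/16245.4) = 1500 × 0.85106 = 1,276.59 kg.
After the second burn: m = 1,276.59 × exp(−2700/16245.4) = 1,276.59 × 0.84688 = 1,081.12 kg.
Second-burn propellant = 1,276.59 − 1,081.12 = 195.47 kg.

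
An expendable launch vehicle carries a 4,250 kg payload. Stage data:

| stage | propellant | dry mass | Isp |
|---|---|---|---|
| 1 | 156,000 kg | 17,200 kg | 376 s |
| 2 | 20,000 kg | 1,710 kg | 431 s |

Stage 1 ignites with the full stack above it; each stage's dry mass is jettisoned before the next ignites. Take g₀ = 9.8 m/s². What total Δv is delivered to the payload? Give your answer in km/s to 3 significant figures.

Ignition mass of stage 1 = 156,000+17,200 + 20,000+1,710 + 4,250 = 199,160 kg.
Stage 1: m₀ = 199,160 kg, m_f = 199,160 − 156,000 = 43,160 kg; Δv = 376×9.8×ln(4.614) = 3684.8×1.5292 ≈ 5635 m/s.
Stage 2: m₀ = 25,960 kg, m_f = 25,960 − 20,000 = 5,960 kg; Δv = 431×9.8×ln(4.356) = 4223.8×1.4715 ≈ 6215 m/s.
Total Δv = 5635 + 6215 = 11850 m/s.

Δv ≈ 11.9 km/s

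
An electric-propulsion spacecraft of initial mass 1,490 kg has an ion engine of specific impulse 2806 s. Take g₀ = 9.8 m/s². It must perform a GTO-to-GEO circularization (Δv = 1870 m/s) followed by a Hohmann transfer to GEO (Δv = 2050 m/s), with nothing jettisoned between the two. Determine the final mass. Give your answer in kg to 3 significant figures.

final mass ≈ 1290 kg

v_e = Isp · g₀ = 2806 × 9.8 = 27498.8 m/s.
After the first burn: m = 1490 × exp(−1870/27498.8) = 1490 × 0.93426 = 1,392.05 kg.
After the second burn: m = 1,392.05 × exp(−2050/27498.8) = 1,392.05 × 0.92816 = 1,292.05 kg.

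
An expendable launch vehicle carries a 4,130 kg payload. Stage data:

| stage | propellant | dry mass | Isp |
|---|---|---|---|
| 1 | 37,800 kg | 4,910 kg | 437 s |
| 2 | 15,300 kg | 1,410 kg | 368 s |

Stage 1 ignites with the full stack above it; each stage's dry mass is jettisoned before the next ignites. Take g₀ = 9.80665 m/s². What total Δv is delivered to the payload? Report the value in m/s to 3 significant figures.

Δv ≈ 8650 m/s

Ignition mass of stage 1 = 37,800+4,910 + 15,300+1,410 + 4,130 = 63,550 kg.
Stage 1: m₀ = 63,550 kg, m_f = 63,550 − 37,800 = 25,750 kg; Δv = 437×9.80665×ln(2.468) = 4285.5×0.9034 ≈ 3871 m/s.
Stage 2: m₀ = 20,840 kg, m_f = 20,840 − 15,300 = 5,540 kg; Δv = 368×9.80665×ln(3.762) = 3608.8×1.3249 ≈ 4781 m/s.
Total Δv = 3871 + 4781 = 8652 m/s.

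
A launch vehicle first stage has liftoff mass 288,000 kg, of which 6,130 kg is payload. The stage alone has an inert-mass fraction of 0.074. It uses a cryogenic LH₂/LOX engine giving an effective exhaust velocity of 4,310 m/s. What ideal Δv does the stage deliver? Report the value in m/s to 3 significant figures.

Δv ≈ 10200 m/s

Stage wet mass = m₀ − payload = 288,000 − 6,130 = 281,870 kg.
Stage dry mass = ε × stage wet mass = 0.074 × 281,870 = 20,858.4 kg.
Burnout mass m_f = stage dry + payload = 20,858.4 + 6,130 = 26,988.4 kg.
Δv = v_e · ln(288,000/26,988.4) = 4310.0 × ln(10.67) = 4310.0 × 2.3676 ≈ 10204 m/s.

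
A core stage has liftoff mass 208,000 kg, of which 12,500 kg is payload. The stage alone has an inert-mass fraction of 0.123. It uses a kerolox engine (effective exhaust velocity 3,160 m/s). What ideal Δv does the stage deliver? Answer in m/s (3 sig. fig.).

Δv ≈ 5500 m/s

Stage wet mass = m₀ − payload = 208,000 − 12,500 = 195,500 kg.
Stage dry mass = ε × stage wet mass = 0.123 × 195,500 = 24,046.5 kg.
Burnout mass m_f = stage dry + payload = 24,046.5 + 12,500 = 36,546.5 kg.
Δv = v_e · ln(208,000/36,546.5) = 3160.0 × ln(5.691) = 3160.0 × 1.7390 ≈ 5495 m/s.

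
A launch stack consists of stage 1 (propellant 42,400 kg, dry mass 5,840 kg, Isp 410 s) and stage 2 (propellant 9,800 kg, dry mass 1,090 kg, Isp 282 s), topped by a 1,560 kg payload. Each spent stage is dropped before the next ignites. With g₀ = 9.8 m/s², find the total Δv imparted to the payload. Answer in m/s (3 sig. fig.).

Δv ≈ 9100 m/s

Ignition mass of stage 1 = 42,400+5,840 + 9,800+1,090 + 1,560 = 60,690 kg.
Stage 1: m₀ = 60,690 kg, m_f = 60,690 − 42,400 = 18,290 kg; Δv = 410×9.8×ln(3.318) = 4018.0×1.1994 ≈ 4819 m/s.
Stage 2: m₀ = 12,450 kg, m_f = 12,450 − 9,800 = 2,650 kg; Δv = 282×9.8×ln(4.698) = 2763.6×1.5472 ≈ 4276 m/s.
Total Δv = 4819 + 4276 = 9095 m/s.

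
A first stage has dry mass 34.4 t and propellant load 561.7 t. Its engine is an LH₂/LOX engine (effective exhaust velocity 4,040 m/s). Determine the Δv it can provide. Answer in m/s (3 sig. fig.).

m₀ = m_dry + m_prop = 34.4 + 561.7 = 596.1 t.
Rocket equation: Δv = v_e · ln(m₀/m_f) = 4040.0 × ln(17.33) = 4040.0 × 2.8524 ≈ 11523.5 m/s.

Δv ≈ 11500 m/s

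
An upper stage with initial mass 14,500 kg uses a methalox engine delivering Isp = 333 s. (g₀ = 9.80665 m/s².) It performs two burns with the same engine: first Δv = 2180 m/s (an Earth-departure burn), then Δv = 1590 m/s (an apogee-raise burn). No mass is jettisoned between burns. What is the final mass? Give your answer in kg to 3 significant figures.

final mass ≈ 4570 kg

v_e = Isp · g₀ = 333 × 9.80665 = 3265.6 m/s.
After the first burn: m = 14500 × exp(−2180/3265.6) = 14500 × 0.51296 = 7,437.92 kg.
After the second burn: m = 7,437.92 × exp(−1590/3265.6) = 7,437.92 × 0.61453 = 4,570.82 kg.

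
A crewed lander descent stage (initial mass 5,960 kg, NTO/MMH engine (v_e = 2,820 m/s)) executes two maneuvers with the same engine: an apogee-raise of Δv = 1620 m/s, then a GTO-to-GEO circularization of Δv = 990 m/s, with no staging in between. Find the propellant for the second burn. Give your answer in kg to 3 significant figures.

propellant for the second burn ≈ 993 kg

After the first burn: m = 5960 × exp(−1620/2820.0) = 5960 × 0.56300 = 3,355.48 kg.
After the second burn: m = 3,355.48 × exp(−990/2820.0) = 3,355.48 × 0.70394 = 2,362.06 kg.
Second-burn propellant = 3,355.48 − 2,362.06 = 993.42 kg.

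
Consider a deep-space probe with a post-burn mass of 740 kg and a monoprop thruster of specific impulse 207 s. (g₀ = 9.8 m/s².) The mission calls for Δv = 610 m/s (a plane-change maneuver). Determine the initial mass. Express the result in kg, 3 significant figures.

v_e = Isp · g₀ = 207 × 9.8 = 2028.6 m/s.
By the Tsiolkovsky rocket equation, m₀/m_f = exp(Δv / v_e) = exp(610 / 2028.6) = exp(0.3007) = 1.3508.
m₀ = m_f × 1.3508 = 740 × 1.3508 = 999.592 kg.

initial mass ≈ 1000 kg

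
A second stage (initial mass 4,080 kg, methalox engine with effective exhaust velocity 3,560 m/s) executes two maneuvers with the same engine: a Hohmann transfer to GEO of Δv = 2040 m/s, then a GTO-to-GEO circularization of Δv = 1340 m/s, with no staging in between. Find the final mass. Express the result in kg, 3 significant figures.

final mass ≈ 1580 kg

After the first burn: m = 4080 × exp(−2040/3560.0) = 4080 × 0.56381 = 2,300.34 kg.
After the second burn: m = 2,300.34 × exp(−1340/3560.0) = 2,300.34 × 0.68632 = 1,578.77 kg.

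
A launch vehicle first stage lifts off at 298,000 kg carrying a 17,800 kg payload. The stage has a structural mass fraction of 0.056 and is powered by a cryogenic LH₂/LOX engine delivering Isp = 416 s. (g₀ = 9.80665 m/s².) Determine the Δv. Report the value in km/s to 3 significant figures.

Stage wet mass = m₀ − payload = 298,000 − 17,800 = 280,200 kg.
Stage dry mass = ε × stage wet mass = 0.056 × 280,200 = 15,691.2 kg.
Burnout mass m_f = stage dry + payload = 15,691.2 + 17,800 = 33,491.2 kg.
v_e = Isp · g₀ = 416 × 9.80665 = 4079.6 m/s.
From the ideal rocket equation, Δv = v_e · ln(298,000/33,491.2) = 4079.6 × ln(8.898) = 4079.6 × 2.1858 ≈ 8917 m/s.

Δv ≈ 8.92 km/s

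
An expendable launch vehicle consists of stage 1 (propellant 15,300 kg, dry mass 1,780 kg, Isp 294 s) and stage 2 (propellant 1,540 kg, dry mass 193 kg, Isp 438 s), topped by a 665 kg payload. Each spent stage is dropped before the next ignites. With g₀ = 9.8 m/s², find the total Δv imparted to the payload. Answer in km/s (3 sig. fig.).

Δv ≈ 8.85 km/s

Ignition mass of stage 1 = 15,300+1,780 + 1,540+193 + 665 = 19,478 kg.
Stage 1: m₀ = 19,478 kg, m_f = 19,478 − 15,300 = 4,178 kg; Δv = 294×9.8×ln(4.662) = 2881.2×1.5395 ≈ 4435 m/s.
Stage 2: m₀ = 2,398 kg, m_f = 2,398 − 1,540 = 858 kg; Δv = 438×9.8×ln(2.795) = 4292.4×1.0278 ≈ 4412 m/s.
Total Δv = 4435 + 4412 = 8847 m/s.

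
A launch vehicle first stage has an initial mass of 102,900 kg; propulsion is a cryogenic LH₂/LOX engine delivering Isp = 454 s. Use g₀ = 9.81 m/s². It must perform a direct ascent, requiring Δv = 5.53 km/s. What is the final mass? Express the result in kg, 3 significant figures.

final mass ≈ 29700 kg

v_e = Isp · g₀ = 454 × 9.81 = 4453.7 m/s.
Using Δv = v_e ln(m₀/m_f): m₀/m_f = exp(Δv / v_e) = exp(5530 / 4453.7) = exp(1.2417) = 3.4613.
m_f = m₀ / 3.4613 = 102,900 / 3.4613 = 29,728.7 kg.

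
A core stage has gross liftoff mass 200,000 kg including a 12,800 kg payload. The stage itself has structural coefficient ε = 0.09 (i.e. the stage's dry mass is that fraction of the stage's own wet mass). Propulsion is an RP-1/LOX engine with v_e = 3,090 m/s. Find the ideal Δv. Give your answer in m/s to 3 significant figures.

Δv ≈ 5900 m/s

Stage wet mass = m₀ − payload = 200,000 − 12,800 = 187,200 kg.
Stage dry mass = ε × stage wet mass = 0.09 × 187,200 = 16,848 kg.
Burnout mass m_f = stage dry + payload = 16,848 + 12,800 = 29,648 kg.
Rocket equation: Δv = v_e · ln(200,000/29,648) = 3090.0 × ln(6.746) = 3090.0 × 1.9089 ≈ 5899 m/s.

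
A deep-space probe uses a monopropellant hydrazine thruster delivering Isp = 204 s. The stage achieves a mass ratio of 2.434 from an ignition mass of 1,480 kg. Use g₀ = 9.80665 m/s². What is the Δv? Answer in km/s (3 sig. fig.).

v_e = Isp · g₀ = 204 × 9.80665 = 2000.6 m/s.
Rocket equation: Δv = v_e · ln(2.434) = 2000.6 × 0.8895 ≈ 1779.6 m/s.

Δv ≈ 1.78 km/s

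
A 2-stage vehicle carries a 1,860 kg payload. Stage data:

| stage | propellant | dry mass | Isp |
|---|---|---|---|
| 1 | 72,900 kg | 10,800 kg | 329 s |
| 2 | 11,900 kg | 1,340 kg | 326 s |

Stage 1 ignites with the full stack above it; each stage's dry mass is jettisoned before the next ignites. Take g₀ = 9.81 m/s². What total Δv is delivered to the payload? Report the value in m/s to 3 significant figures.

Δv ≈ 9280 m/s

Ignition mass of stage 1 = 72,900+10,800 + 11,900+1,340 + 1,860 = 98,800 kg.
Stage 1: m₀ = 98,800 kg, m_f = 98,800 − 72,900 = 25,900 kg; Δv = 329×9.81×ln(3.815) = 3227.5×1.3389 ≈ 4321 m/s.
Stage 2: m₀ = 15,100 kg, m_f = 15,100 − 11,900 = 3,200 kg; Δv = 326×9.81×ln(4.719) = 3198.1×1.5515 ≈ 4962 m/s.
Total Δv = 4321 + 4962 = 9283 m/s.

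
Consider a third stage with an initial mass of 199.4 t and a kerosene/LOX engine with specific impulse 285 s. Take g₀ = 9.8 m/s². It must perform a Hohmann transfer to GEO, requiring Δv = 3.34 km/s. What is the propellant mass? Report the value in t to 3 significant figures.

v_e = Isp · g₀ = 285 × 9.8 = 2793.0 m/s.
m₀/m_f = exp(Δv / v_e) = exp(3340 / 2793.0) = exp(1.1958) = 3.3064.
m_f = 199.4 / 3.3064 = 60.3073 t, so propellant = m₀ − m_f = 199.4 − 60.3073 = 139.0927 t.

propellant mass ≈ 139 t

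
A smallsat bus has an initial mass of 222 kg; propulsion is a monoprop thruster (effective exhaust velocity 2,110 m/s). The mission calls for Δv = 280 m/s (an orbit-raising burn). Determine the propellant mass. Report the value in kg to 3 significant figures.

By the Tsiolkovsky rocket equation, m₀/m_f = exp(Δv / v_e) = exp(280 / 2110.0) = exp(0.1327) = 1.1419.
m_f = 222 / 1.1419 = 194.413 kg, so propellant = m₀ − m_f = 222 − 194.413 = 27.587 kg.

propellant mass ≈ 27.6 kg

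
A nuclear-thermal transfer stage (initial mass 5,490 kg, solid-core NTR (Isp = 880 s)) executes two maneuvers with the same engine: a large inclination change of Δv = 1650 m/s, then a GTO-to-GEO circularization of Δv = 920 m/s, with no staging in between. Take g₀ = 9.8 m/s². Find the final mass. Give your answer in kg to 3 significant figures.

final mass ≈ 4080 kg

v_e = Isp · g₀ = 880 × 9.8 = 8624.0 m/s.
After the first burn: m = 5490 × exp(−1650/8624.0) = 5490 × 0.82586 = 4,533.97 kg.
After the second burn: m = 4,533.97 × exp(−920/8624.0) = 4,533.97 × 0.89881 = 4,075.18 kg.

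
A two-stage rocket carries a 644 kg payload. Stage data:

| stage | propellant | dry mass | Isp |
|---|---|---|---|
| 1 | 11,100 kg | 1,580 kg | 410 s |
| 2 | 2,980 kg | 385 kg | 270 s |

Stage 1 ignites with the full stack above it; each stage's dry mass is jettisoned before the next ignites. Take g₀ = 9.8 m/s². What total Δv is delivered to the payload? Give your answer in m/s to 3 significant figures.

Δv ≈ 7990 m/s

Ignition mass of stage 1 = 11,100+1,580 + 2,980+385 + 644 = 16,689 kg.
Stage 1: m₀ = 16,689 kg, m_f = 16,689 − 11,100 = 5,589 kg; Δv = 410×9.8×ln(2.986) = 4018.0×1.0939 ≈ 4395 m/s.
Stage 2: m₀ = 4,009 kg, m_f = 4,009 − 2,980 = 1,029 kg; Δv = 270×9.8×ln(3.896) = 2646.0×1.3600 ≈ 3598 m/s.
Total Δv = 4395 + 3598 = 7993 m/s.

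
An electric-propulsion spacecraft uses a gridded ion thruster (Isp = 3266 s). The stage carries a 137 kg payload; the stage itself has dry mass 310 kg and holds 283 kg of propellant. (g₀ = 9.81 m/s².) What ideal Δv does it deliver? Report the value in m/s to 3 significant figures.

Δv ≈ 15700 m/s

v_e = Isp · g₀ = 3266 × 9.81 = 32039.5 m/s.
m₀ = payload + dry + propellant = 137 + 310 + 283 = 730 kg.
m_f = payload + dry = 137 + 310 = 447 kg.
Δv = v_e · ln(m₀/m_f) = 32039.5 × ln(1.633) = 32039.5 × 0.4905 ≈ 15714.9 m/s.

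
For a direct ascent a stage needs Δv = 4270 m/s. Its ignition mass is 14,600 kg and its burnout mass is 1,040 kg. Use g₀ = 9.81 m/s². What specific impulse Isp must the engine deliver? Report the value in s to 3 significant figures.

ln(m₀/m_f) = ln(14600/1040) = ln(14.04) = 2.6418.
By the Tsiolkovsky rocket equation, v_e = Δv / ln(m₀/m_f) = 4270 / 2.6418 = 1616.3 m/s.
Isp = v_e / g₀ = 1616.3 / 9.81 = 164.8 s.

Isp ≈ 165 s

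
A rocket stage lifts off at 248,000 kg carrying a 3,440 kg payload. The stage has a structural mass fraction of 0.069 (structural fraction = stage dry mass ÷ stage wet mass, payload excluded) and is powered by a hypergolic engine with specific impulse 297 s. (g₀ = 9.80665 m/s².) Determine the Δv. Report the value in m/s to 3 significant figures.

Δv ≈ 7290 m/s

Stage wet mass = m₀ − payload = 248,000 − 3,440 = 244,560 kg.
Stage dry mass = ε × stage wet mass = 0.069 × 244,560 = 16,874.6 kg.
Burnout mass m_f = stage dry + payload = 16,874.6 + 3,440 = 20,314.6 kg.
v_e = Isp · g₀ = 297 × 9.80665 = 2912.6 m/s.
Using Δv = v_e ln(m₀/m_f): Δv = v_e · ln(248,000/20,314.6) = 2912.6 × ln(12.21) = 2912.6 × 2.5021 ≈ 7288 m/s.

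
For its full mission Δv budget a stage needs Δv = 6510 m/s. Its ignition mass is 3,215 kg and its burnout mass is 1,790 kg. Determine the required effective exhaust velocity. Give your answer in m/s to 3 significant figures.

v_e ≈ 11100 m/s

ln(m₀/m_f) = ln(3215/1790) = ln(1.796) = 0.5856.
Rocket equation: v_e = Δv / ln(m₀/m_f) = 6510 / 0.5856 = 11116.6 m/s.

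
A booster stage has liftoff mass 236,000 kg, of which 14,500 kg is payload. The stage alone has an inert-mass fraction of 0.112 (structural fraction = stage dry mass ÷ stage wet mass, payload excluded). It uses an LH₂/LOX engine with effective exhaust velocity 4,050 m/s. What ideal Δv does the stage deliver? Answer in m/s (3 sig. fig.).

Stage wet mass = m₀ − payload = 236,000 − 14,500 = 221,500 kg.
Stage dry mass = ε × stage wet mass = 0.112 × 221,500 = 24,808 kg.
Burnout mass m_f = stage dry + payload = 24,808 + 14,500 = 39,308 kg.
Δv = v_e · ln(236,000/39,308) = 4050.0 × ln(6.004) = 4050.0 × 1.7924 ≈ 7259 m/s.

Δv ≈ 7260 m/s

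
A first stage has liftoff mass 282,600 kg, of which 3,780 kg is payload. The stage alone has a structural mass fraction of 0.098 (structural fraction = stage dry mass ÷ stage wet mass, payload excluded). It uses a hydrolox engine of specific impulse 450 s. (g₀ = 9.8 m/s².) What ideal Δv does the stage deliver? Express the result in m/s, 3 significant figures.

Δv ≈ 9730 m/s

Stage wet mass = m₀ − payload = 282,600 − 3,780 = 278,820 kg.
Stage dry mass = ε × stage wet mass = 0.098 × 278,820 = 27,324.4 kg.
Burnout mass m_f = stage dry + payload = 27,324.4 + 3,780 = 31,104.4 kg.
v_e = Isp · g₀ = 450 × 9.8 = 4410.0 m/s.
Rocket equation: Δv = v_e · ln(282,600/31,104.4) = 4410.0 × ln(9.086) = 4410.0 × 2.2067 ≈ 9731 m/s.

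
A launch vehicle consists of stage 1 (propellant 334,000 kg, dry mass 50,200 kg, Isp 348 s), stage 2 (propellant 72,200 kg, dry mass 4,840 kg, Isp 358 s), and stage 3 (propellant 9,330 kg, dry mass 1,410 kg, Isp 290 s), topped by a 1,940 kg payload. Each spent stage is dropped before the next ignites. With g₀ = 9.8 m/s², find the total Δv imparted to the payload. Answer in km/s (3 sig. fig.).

Ignition mass of stage 1 = 334,000+50,200 + 72,200+4,840 + 9,330+1,410 + 1,940 = 473,920 kg.
Stage 1: m₀ = 473,920 kg, m_f = 473,920 − 334,000 = 139,920 kg; Δv = 348×9.8×ln(3.387) = 3410.4×1.2200 ≈ 4161 m/s.
Stage 2: m₀ = 89,720 kg, m_f = 89,720 − 72,200 = 17,520 kg; Δv = 358×9.8×ln(5.121) = 3508.4×1.6334 ≈ 5730 m/s.
Stage 3: m₀ = 12,680 kg, m_f = 12,680 − 9,330 = 3,350 kg; Δv = 290×9.8×ln(3.785) = 2842.0×1.3311 ≈ 3783 m/s.
Total Δv = 4161 + 5730 + 3783 = 13674 m/s.

Δv ≈ 13.7 km/s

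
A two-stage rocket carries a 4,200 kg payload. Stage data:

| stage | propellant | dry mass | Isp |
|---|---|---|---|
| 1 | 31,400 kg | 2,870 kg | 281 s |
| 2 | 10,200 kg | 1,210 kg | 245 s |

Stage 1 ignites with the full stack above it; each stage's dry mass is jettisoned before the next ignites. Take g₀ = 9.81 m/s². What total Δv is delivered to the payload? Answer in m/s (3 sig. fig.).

Ignition mass of stage 1 = 31,400+2,870 + 10,200+1,210 + 4,200 = 49,880 kg.
Stage 1: m₀ = 49,880 kg, m_f = 49,880 − 31,400 = 18,480 kg; Δv = 281×9.81×ln(2.699) = 2756.6×0.9929 ≈ 2737 m/s.
Stage 2: m₀ = 15,610 kg, m_f = 15,610 − 10,200 = 5,410 kg; Δv = 245×9.81×ln(2.885) = 2403.5×1.0597 ≈ 2547 m/s.
Total Δv = 2737 + 2547 = 5284 m/s.

Δv ≈ 5280 m/s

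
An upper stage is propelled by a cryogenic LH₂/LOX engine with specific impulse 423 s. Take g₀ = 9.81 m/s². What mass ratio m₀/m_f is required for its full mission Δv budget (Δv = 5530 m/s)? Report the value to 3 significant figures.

v_e = Isp · g₀ = 423 × 9.81 = 4149.6 m/s.
Rocket equation: m₀/m_f = exp(Δv / v_e) = exp(5530 / 4149.6) = exp(1.3326) = 3.7911.

mass ratio ≈ 3.79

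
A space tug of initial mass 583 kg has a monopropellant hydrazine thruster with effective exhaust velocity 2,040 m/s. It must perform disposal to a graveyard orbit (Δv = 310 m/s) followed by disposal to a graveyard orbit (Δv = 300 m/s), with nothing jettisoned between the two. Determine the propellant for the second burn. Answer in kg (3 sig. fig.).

After the first burn: m = 583 × exp(−310/2040.0) = 583 × 0.85902 = 500.809 kg.
After the second burn: m = 500.809 × exp(−300/2040.0) = 500.809 × 0.86324 = 432.318 kg.
Second-burn propellant = 500.809 − 432.318 = 68.491 kg.

propellant for the second burn ≈ 68.5 kg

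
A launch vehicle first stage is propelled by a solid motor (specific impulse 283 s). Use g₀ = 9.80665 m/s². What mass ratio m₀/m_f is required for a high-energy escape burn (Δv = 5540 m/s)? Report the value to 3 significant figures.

v_e = Isp · g₀ = 283 × 9.80665 = 2775.3 m/s.
By the Tsiolkovsky rocket equation, m₀/m_f = exp(Δv / v_e) = exp(5540 / 2775.3) = exp(1.9962) = 7.3610.

mass ratio ≈ 7.36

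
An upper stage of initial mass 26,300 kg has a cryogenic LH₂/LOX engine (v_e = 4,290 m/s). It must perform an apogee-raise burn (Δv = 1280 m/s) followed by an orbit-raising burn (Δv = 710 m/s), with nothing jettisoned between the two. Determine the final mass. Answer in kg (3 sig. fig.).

final mass ≈ 16500 kg

After the first burn: m = 26300 × exp(−1280/4290.0) = 26300 × 0.74203 = 19,515.4 kg.
After the second burn: m = 19,515.4 × exp(−710/4290.0) = 19,515.4 × 0.84747 = 16,538.7 kg.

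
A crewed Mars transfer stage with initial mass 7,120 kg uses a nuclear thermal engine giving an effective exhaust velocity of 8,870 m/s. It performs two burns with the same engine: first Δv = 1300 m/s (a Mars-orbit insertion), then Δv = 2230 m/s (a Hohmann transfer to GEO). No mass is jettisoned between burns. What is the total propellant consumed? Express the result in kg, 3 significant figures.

After the first burn: m = 7120 × exp(−1300/8870.0) = 7120 × 0.86367 = 6,149.33 kg.
After the second burn: m = 6,149.33 × exp(−2230/8870.0) = 6,149.33 × 0.77770 = 4,782.33 kg.
Total propellant = m₀ − m_final = 7120 − 4,782.33 = 2,337.67 kg.

total propellant consumed ≈ 2340 kg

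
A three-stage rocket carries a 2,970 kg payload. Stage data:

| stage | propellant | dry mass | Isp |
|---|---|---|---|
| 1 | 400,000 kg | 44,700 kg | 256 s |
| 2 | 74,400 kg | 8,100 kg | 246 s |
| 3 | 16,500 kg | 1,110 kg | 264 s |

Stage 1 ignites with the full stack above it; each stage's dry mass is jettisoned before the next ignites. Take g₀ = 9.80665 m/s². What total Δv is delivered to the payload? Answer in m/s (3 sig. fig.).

Δv ≈ 10600 m/s

Ignition mass of stage 1 = 400,000+44,700 + 74,400+8,100 + 16,500+1,110 + 2,970 = 547,780 kg.
Stage 1: m₀ = 547,780 kg, m_f = 547,780 − 400,000 = 147,780 kg; Δv = 256×9.80665×ln(3.707) = 2510.5×1.3101 ≈ 3289 m/s.
Stage 2: m₀ = 103,080 kg, m_f = 103,080 − 74,400 = 28,680 kg; Δv = 246×9.80665×ln(3.594) = 2412.4×1.2793 ≈ 3086 m/s.
Stage 3: m₀ = 20,580 kg, m_f = 20,580 − 16,500 = 4,080 kg; Δv = 264×9.80665×ln(5.044) = 2589.0×1.6182 ≈ 4190 m/s.
Total Δv = 3289 + 3086 + 4190 = 10565 m/s.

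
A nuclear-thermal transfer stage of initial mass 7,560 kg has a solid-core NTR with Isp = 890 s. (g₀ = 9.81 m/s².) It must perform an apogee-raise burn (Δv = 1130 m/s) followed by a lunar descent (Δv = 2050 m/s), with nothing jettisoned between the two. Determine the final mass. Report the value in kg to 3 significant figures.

v_e = Isp · g₀ = 890 × 9.81 = 8730.9 m/s.
After the first burn: m = 7560 × exp(−1130/8730.9) = 7560 × 0.87860 = 6,642.22 kg.
After the second burn: m = 6,642.22 × exp(−2050/8730.9) = 6,642.22 × 0.79073 = 5,252.2 kg.

final mass ≈ 5250 kg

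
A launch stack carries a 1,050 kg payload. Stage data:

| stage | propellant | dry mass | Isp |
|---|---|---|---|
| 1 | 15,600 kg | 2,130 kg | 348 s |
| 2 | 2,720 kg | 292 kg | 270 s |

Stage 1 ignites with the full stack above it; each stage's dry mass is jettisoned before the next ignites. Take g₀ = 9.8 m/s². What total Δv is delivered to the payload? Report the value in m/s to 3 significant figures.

Δv ≈ 7220 m/s

Ignition mass of stage 1 = 15,600+2,130 + 2,720+292 + 1,050 = 21,792 kg.
Stage 1: m₀ = 21,792 kg, m_f = 21,792 − 15,600 = 6,192 kg; Δv = 348×9.8×ln(3.519) = 3410.4×1.2583 ≈ 4291 m/s.
Stage 2: m₀ = 4,062 kg, m_f = 4,062 − 2,720 = 1,342 kg; Δv = 270×9.8×ln(3.027) = 2646.0×1.1075 ≈ 2930 m/s.
Total Δv = 4291 + 2930 = 7221 m/s.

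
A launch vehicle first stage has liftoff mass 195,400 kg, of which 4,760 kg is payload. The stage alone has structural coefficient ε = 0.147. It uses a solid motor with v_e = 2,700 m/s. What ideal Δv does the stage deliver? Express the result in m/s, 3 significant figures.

Δv ≈ 4820 m/s

Stage wet mass = m₀ − payload = 195,400 − 4,760 = 190,640 kg.
Stage dry mass = ε × stage wet mass = 0.147 × 190,640 = 28,024.1 kg.
Burnout mass m_f = stage dry + payload = 28,024.1 + 4,760 = 32,784.1 kg.
Δv = v_e · ln(195,400/32,784.1) = 2700.0 × ln(5.96) = 2700.0 × 1.7851 ≈ 4820 m/s.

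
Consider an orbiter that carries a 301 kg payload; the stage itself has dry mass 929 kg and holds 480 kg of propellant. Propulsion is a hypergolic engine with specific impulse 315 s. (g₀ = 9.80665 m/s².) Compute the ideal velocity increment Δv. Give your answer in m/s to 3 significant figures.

v_e = Isp · g₀ = 315 × 9.80665 = 3089.1 m/s.
m₀ = payload + dry + propellant = 301 + 929 + 480 = 1,710 kg.
m_f = payload + dry = 301 + 929 = 1,230 kg.
Δv = v_e · ln(m₀/m_f) = 3089.1 × ln(1.39) = 3089.1 × 0.3295 ≈ 1017.8 m/s.

Δv ≈ 1020 m/s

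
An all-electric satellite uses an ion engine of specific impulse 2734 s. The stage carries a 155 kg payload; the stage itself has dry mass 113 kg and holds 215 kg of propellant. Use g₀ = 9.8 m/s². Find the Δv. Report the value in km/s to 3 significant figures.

v_e = Isp · g₀ = 2734 × 9.8 = 26793.2 m/s.
m₀ = payload + dry + propellant = 155 + 113 + 215 = 483 kg.
m_f = payload + dry = 155 + 113 = 268 kg.
From the ideal rocket equation, Δv = v_e · ln(m₀/m_f) = 26793.2 × ln(1.802) = 26793.2 × 0.5890 ≈ 15782.0 m/s.

Δv ≈ 15.8 km/s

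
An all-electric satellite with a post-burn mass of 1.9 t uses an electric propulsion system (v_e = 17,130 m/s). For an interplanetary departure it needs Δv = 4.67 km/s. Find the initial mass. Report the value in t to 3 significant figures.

initial mass ≈ 2.50 t

Rocket equation: m₀/m_f = exp(Δv / v_e) = exp(4670 / 17130.0) = exp(0.2726) = 1.3134.
m₀ = m_f × 1.3134 = 1.9 × 1.3134 = 2.49546 t.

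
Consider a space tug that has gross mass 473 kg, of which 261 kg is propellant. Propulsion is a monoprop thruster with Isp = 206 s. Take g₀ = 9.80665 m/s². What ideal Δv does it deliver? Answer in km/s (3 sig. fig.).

v_e = Isp · g₀ = 206 × 9.80665 = 2020.2 m/s.
m_f = m₀ − m_prop = 473 − 261 = 212 kg.
From the ideal rocket equation, Δv = v_e · ln(m₀/m_f) = 2020.2 × ln(2.231) = 2020.2 × 0.8025 ≈ 1621.2 m/s.

Δv ≈ 1.62 km/s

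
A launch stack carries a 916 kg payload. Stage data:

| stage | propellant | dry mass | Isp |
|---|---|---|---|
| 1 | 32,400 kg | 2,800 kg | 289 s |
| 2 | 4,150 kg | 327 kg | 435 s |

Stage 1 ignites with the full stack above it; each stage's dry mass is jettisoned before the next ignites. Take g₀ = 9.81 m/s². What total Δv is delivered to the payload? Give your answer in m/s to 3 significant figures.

Δv ≈ 10800 m/s

Ignition mass of stage 1 = 32,400+2,800 + 4,150+327 + 916 = 40,593 kg.
Stage 1: m₀ = 40,593 kg, m_f = 40,593 − 32,400 = 8,193 kg; Δv = 289×9.81×ln(4.955) = 2835.1×1.6003 ≈ 4537 m/s.
Stage 2: m₀ = 5,393 kg, m_f = 5,393 − 4,150 = 1,243 kg; Δv = 435×9.81×ln(4.339) = 4267.4×1.4676 ≈ 6263 m/s.
Total Δv = 4537 + 6263 = 10800 m/s.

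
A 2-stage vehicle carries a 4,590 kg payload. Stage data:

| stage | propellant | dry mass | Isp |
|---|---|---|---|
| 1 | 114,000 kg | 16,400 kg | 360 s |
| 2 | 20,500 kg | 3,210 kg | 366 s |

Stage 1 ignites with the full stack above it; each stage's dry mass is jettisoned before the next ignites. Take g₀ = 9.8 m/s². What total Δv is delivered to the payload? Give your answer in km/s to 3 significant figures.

Ignition mass of stage 1 = 114,000+16,400 + 20,500+3,210 + 4,590 = 158,700 kg.
Stage 1: m₀ = 158,700 kg, m_f = 158,700 − 114,000 = 44,700 kg; Δv = 360×9.8×ln(3.55) = 3528.0×1.2670 ≈ 4470 m/s.
Stage 2: m₀ = 28,300 kg, m_f = 28,300 − 20,500 = 7,800 kg; Δv = 366×9.8×ln(3.628) = 3586.8×1.2887 ≈ 4622 m/s.
Total Δv = 4470 + 4622 = 9092 m/s.

Δv ≈ 9.09 km/s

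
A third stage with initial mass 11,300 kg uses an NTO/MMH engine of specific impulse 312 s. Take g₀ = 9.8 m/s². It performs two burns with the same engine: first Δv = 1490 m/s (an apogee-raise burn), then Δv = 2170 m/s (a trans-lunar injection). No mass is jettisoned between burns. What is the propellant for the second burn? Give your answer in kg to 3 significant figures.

v_e = Isp · g₀ = 312 × 9.8 = 3057.6 m/s.
After the first burn: m = 11300 × exp(−1490/3057.6) = 11300 × 0.61428 = 6,941.36 kg.
After the second burn: m = 6,941.36 × exp(−2170/3057.6) = 6,941.36 × 0.49179 = 3,413.69 kg.
Second-burn propellant = 6,941.36 − 3,413.69 = 3,527.67 kg.

propellant for the second burn ≈ 3530 kg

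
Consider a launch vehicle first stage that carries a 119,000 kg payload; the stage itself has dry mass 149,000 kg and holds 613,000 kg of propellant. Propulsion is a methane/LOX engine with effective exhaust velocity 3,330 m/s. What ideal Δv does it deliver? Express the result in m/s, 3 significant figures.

m₀ = payload + dry + propellant = 119,000 + 149,000 + 613,000 = 881,000 kg.
m_f = payload + dry = 119,000 + 149,000 = 268,000 kg.
Δv = v_e · ln(m₀/m_f) = 3330.0 × ln(3.287) = 3330.0 × 1.1901 ≈ 3962.9 m/s.

Δv ≈ 3960 m/s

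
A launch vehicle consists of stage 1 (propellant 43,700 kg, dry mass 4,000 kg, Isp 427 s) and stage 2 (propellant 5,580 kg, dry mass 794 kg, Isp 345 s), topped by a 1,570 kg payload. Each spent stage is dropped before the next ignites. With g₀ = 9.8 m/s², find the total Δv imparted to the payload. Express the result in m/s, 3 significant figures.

Ignition mass of stage 1 = 43,700+4,000 + 5,580+794 + 1,570 = 55,644 kg.
Stage 1: m₀ = 55,644 kg, m_f = 55,644 − 43,700 = 11,944 kg; Δv = 427×9.8×ln(4.659) = 4184.6×1.5387 ≈ 6439 m/s.
Stage 2: m₀ = 7,944 kg, m_f = 7,944 − 5,580 = 2,364 kg; Δv = 345×9.8×ln(3.36) = 3381.0×1.2121 ≈ 4098 m/s.
Total Δv = 6439 + 4098 = 10537 m/s.

Δv ≈ 10500 m/s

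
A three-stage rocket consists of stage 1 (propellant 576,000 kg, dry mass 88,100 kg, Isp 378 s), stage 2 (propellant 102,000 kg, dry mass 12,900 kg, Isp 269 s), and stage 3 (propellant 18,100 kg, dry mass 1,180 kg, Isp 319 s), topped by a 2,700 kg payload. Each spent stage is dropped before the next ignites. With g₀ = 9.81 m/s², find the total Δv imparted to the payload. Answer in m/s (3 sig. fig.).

Ignition mass of stage 1 = 576,000+88,100 + 102,000+12,900 + 18,100+1,180 + 2,700 = 800,980 kg.
Stage 1: m₀ = 800,980 kg, m_f = 800,980 − 576,000 = 224,980 kg; Δv = 378×9.81×ln(3.56) = 3708.2×1.2698 ≈ 4709 m/s.
Stage 2: m₀ = 136,880 kg, m_f = 136,880 − 102,000 = 34,880 kg; Δv = 269×9.81×ln(3.924) = 2638.9×1.3672 ≈ 3608 m/s.
Stage 3: m₀ = 21,980 kg, m_f = 21,980 − 18,100 = 3,880 kg; Δv = 319×9.81×ln(5.665) = 3129.4×1.7343 ≈ 5427 m/s.
Total Δv = 4709 + 3608 + 5427 = 13744 m/s.

Δv ≈ 13700 m/s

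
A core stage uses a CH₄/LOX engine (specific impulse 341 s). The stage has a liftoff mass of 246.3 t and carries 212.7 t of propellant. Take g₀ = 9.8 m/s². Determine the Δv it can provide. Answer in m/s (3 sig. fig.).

Δv ≈ 6660 m/s

v_e = Isp · g₀ = 341 × 9.8 = 3341.8 m/s.
m_f = m₀ − m_prop = 246.3 − 212.7 = 33.6 t.
From the ideal rocket equation, Δv = v_e · ln(m₀/m_f) = 3341.8 × ln(7.33) = 3341.8 × 1.9920 ≈ 6656.9 m/s.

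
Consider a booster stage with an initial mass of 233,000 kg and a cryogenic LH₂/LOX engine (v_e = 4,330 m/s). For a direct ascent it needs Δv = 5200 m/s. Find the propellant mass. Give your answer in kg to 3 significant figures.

propellant mass ≈ 163000 kg

m₀/m_f = exp(Δv / v_e) = exp(5200 / 4330.0) = exp(1.2009) = 3.3232.
m_f = 233,000 / 3.3232 = 70,113.1 kg, so propellant = m₀ − m_f = 233,000 − 70,113.1 = 162,886.9 kg.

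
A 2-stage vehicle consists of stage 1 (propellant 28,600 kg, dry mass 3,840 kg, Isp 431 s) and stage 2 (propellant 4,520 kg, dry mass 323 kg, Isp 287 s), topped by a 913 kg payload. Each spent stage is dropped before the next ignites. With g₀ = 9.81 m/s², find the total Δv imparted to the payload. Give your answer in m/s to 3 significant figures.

Ignition mass of stage 1 = 28,600+3,840 + 4,520+323 + 913 = 38,196 kg.
Stage 1: m₀ = 38,196 kg, m_f = 38,196 − 28,600 = 9,596 kg; Δv = 431×9.81×ln(3.98) = 4228.1×1.3814 ≈ 5841 m/s.
Stage 2: m₀ = 5,756 kg, m_f = 5,756 − 4,520 = 1,236 kg; Δv = 287×9.81×ln(4.657) = 2815.5×1.5384 ≈ 4331 m/s.
Total Δv = 5841 + 4331 = 10172 m/s.

Δv ≈ 10200 m/s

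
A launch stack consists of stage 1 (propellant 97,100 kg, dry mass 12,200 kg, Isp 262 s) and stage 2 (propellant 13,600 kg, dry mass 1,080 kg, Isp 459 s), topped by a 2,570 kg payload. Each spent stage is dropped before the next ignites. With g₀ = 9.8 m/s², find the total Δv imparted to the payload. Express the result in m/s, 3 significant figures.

Ignition mass of stage 1 = 97,100+12,200 + 13,600+1,080 + 2,570 = 126,550 kg.
Stage 1: m₀ = 126,550 kg, m_f = 126,550 − 97,100 = 29,450 kg; Δv = 262×9.8×ln(4.297) = 2567.6×1.4579 ≈ 3743 m/s.
Stage 2: m₀ = 17,250 kg, m_f = 17,250 − 13,600 = 3,650 kg; Δv = 459×9.8×ln(4.726) = 4498.2×1.5531 ≈ 6986 m/s.
Total Δv = 3743 + 6986 = 10729 m/s.

Δv ≈ 10700 m/s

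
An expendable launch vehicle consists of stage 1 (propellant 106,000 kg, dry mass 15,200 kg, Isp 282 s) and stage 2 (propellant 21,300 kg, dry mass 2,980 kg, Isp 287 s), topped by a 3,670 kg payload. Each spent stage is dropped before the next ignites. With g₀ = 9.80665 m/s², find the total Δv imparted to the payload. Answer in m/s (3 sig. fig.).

Δv ≈ 7470 m/s

Ignition mass of stage 1 = 106,000+15,200 + 21,300+2,980 + 3,670 = 149,150 kg.
Stage 1: m₀ = 149,150 kg, m_f = 149,150 − 106,000 = 43,150 kg; Δv = 282×9.80665×ln(3.457) = 2765.5×1.2403 ≈ 3430 m/s.
Stage 2: m₀ = 27,950 kg, m_f = 27,950 − 21,300 = 6,650 kg; Δv = 287×9.80665×ln(4.203) = 2814.5×1.4358 ≈ 4041 m/s.
Total Δv = 3430 + 4041 = 7471 m/s.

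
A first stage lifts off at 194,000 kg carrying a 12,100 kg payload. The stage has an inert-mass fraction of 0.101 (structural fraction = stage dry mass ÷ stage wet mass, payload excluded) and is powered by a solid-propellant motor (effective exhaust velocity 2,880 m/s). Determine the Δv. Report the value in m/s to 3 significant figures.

Stage wet mass = m₀ − payload = 194,000 − 12,100 = 181,900 kg.
Stage dry mass = ε × stage wet mass = 0.101 × 181,900 = 18,371.9 kg.
Burnout mass m_f = stage dry + payload = 18,371.9 + 12,100 = 30,471.9 kg.
Δv = v_e · ln(194,000/30,471.9) = 2880.0 × ln(6.367) = 2880.0 × 1.8511 ≈ 5331 m/s.

Δv ≈ 5330 m/s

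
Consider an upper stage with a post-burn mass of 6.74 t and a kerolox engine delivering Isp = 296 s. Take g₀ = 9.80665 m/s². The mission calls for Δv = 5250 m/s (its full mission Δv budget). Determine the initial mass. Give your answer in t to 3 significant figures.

initial mass ≈ 41.1 t

v_e = Isp · g₀ = 296 × 9.80665 = 2902.8 m/s.
m₀/m_f = exp(Δv / v_e) = exp(5250 / 2902.8) = exp(1.8086) = 6.1020.
m₀ = m_f × 6.1020 = 6.74 × 6.1020 = 41.1275 t.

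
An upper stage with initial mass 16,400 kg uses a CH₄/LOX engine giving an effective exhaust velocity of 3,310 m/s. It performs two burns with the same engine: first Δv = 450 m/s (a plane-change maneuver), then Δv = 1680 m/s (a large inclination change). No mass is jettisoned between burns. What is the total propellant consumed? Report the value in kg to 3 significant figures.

After the first burn: m = 16400 × exp(−450/3310.0) = 16400 × 0.87288 = 14,315.2 kg.
After the second burn: m = 14,315.2 × exp(−1680/3310.0) = 14,315.2 × 0.60197 = 8,617.32 kg.
Total propellant = m₀ − m_final = 16400 − 8,617.32 = 7,782.68 kg.

total propellant consumed ≈ 7780 kg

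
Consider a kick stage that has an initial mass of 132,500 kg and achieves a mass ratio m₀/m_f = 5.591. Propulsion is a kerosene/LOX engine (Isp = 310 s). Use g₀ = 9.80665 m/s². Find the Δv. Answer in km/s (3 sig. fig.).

Δv ≈ 5.23 km/s

v_e = Isp · g₀ = 310 × 9.80665 = 3040.1 m/s.
Rocket equation: Δv = v_e · ln(5.591) = 3040.1 × 1.7212 ≈ 5232.4 m/s.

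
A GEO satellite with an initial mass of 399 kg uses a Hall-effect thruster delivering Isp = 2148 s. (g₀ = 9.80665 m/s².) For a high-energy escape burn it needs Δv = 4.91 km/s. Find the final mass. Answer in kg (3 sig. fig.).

final mass ≈ 316 kg

v_e = Isp · g₀ = 2148 × 9.80665 = 21064.7 m/s.
From the ideal rocket equation, m₀/m_f = exp(Δv / v_e) = exp(4910 / 21064.7) = exp(0.2331) = 1.2625.
m_f = m₀ / 1.2625 = 399 / 1.2625 = 316.04 kg.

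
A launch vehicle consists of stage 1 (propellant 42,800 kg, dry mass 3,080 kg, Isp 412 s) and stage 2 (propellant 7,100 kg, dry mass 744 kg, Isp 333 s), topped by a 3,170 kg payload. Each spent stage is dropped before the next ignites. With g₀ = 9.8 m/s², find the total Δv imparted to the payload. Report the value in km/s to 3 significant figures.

Ignition mass of stage 1 = 42,800+3,080 + 7,100+744 + 3,170 = 56,894 kg.
Stage 1: m₀ = 56,894 kg, m_f = 56,894 − 42,800 = 14,094 kg; Δv = 412×9.8×ln(4.037) = 4037.6×1.3954 ≈ 5634 m/s.
Stage 2: m₀ = 11,014 kg, m_f = 11,014 − 7,100 = 3,914 kg; Δv = 333×9.8×ln(2.814) = 3263.4×1.0346 ≈ 3376 m/s.
Total Δv = 5634 + 3376 = 9010 m/s.

Δv ≈ 9.01 km/s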